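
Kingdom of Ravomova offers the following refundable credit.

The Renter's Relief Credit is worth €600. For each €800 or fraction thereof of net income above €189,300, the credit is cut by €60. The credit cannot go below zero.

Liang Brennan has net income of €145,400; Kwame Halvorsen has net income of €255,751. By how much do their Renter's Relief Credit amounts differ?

€600

Liang (€145,400): Renter's Relief Credit: €145,400 is at or below the €189,300 threshold, so the full €600 applies.
Kwame (€255,751): Renter's Relief Credit: income exceeds €189,300 by €66,451 → 84 increments × €60 = €5,040 ≥ base, so the credit is €0.
Difference: |€600 − €0| = €600.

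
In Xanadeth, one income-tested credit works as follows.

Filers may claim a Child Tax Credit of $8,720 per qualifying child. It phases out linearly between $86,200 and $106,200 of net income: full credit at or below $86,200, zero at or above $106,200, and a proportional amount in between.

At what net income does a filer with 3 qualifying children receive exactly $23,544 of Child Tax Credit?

$88,200

Full credit = 3 × $8,720 = $26,160.
$23,544 is 23,544/26,160 of the full $26,160, so 2,616/26,160 of the $20,000 range has been used: income = $86,200 + $20,000 × 2,616/26,160 = $88,200.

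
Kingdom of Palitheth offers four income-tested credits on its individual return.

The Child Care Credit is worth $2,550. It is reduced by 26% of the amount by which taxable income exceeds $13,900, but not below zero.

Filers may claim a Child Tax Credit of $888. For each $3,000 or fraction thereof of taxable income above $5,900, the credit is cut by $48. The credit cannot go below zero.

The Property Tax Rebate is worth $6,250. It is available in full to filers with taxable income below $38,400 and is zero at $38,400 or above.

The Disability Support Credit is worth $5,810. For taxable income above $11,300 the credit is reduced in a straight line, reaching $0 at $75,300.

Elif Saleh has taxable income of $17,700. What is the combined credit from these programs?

$13,737

Child Care Credit: 26% of the $3,800 excess over $13,900 is $988; credit = $2,550 − $988 = $1,562.
Child Tax Credit: income exceeds $5,900 by $11,800, which is 4 full-or-partial $3,000 increments; reduction = 4 × $48 = $192, leaving $696.
Property Tax Rebate: $17,700 is below the $38,400 cutoff, so the full $6,250 applies.
Disability Support Credit: $17,700 is $6,400 into a $64,000 phase-out range, leaving 57,600/64,000 of the credit: $5,810 × 57,600/64,000 = $5,229.
Total: $1,562 + $696 + $6,250 + $5,229 = $13,737.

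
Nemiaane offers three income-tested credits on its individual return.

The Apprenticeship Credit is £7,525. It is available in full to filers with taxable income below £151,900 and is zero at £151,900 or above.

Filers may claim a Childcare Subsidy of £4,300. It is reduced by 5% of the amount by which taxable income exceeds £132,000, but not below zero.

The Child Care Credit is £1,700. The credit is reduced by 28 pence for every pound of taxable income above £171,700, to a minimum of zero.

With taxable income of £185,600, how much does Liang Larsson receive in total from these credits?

£1,620

Apprenticeship Credit: £185,600 meets or exceeds the £151,900 cutoff, so the credit is £0.
Childcare Subsidy: 5% of the £53,600 excess over £132,000 is £2,680; credit = £4,300 − £2,680 = £1,620.
Child Care Credit: 28% of the £13,900 excess over £171,700 is £3,892 ≥ base, so the credit is £0.
Total: £0 + £1,620 + £0 = £1,620.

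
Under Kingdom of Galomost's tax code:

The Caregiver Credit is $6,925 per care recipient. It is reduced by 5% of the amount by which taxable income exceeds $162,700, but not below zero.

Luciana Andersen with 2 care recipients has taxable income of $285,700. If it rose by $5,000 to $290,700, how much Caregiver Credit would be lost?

$250

At $285,700 — base = 2 × $6,925 = $13,850. 5% of the $123,000 excess over $162,700 is $6,150; credit = $13,850 − $6,150 = $7,700.
At $290,700 — base = 2 × $6,925 = $13,850. 5% of the $128,000 excess over $162,700 is $6,400; credit = $13,850 − $6,400 = $7,450.
Lost: $7,700 − $7,450 = $250.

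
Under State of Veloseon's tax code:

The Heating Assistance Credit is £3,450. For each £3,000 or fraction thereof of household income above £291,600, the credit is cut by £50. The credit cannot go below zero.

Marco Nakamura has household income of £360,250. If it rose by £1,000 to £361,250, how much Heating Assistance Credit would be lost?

At £360,250 — income exceeds £291,600 by £68,650, which is 23 full-or-partial £3,000 increments; reduction = 23 × £50 = £1,150, leaving £2,300.
At £361,250 — income exceeds £291,600 by £69,650, which is 24 full-or-partial £3,000 increments; reduction = 24 × £50 = £1,200, leaving £2,250.
Lost: £2,300 − £2,250 = £50.

£50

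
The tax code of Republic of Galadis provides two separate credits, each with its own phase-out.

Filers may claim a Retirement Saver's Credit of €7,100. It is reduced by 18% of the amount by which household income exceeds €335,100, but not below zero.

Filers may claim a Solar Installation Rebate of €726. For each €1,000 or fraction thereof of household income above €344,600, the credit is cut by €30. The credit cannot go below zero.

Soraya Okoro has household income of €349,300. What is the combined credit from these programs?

Retirement Saver's Credit: 18% of the €14,200 excess over €335,100 is €2,556; credit = €7,100 − €2,556 = €4,544.
Solar Installation Rebate: income exceeds €344,600 by €4,700, which is 5 full-or-partial €1,000 increments; reduction = 5 × €30 = €150, leaving €576.
Total: €4,544 + €576 = €5,120.

€5,120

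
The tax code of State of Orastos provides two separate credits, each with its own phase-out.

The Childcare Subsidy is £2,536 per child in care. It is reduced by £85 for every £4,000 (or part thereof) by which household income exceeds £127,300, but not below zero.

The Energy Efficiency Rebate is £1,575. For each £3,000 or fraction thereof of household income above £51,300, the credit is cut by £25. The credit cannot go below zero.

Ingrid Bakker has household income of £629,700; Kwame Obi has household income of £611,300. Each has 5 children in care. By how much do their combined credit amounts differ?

£425

Ingrid (£629,700): Childcare Subsidy: base = 5 × £2,536 = £12,680. income exceeds £127,300 by £502,400, which is 126 full-or-partial £4,000 increments; reduction = 126 × £85 = £10,710, leaving £1,970. Energy Efficiency Rebate: income exceeds £51,300 by £578,400 → 193 increments × £25 = £4,825 ≥ base, so the credit is £0. total £1,970 + £0 = £1,970
Kwame (£611,300): Childcare Subsidy: base = 5 × £2,536 = £12,680. income exceeds £127,300 by £484,000, which is 121 full-or-partial £4,000 increments; reduction = 121 × £85 = £10,285, leaving £2,395. Energy Efficiency Rebate: income exceeds £51,300 by £560,000 → 187 increments × £25 = £4,675 ≥ base, so the credit is £0. total £2,395 + £0 = £2,395
Difference: |£1,970 − £2,395| = £425.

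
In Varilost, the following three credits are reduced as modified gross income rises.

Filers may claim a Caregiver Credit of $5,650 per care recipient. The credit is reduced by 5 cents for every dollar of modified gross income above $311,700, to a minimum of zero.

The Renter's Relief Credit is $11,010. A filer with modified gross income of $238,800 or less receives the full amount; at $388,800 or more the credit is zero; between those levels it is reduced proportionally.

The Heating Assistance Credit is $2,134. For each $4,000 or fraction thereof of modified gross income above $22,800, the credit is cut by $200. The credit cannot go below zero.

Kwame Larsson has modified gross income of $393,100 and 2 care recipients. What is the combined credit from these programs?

Caregiver Credit: base = 2 × $5,650 = $11,300. 5% of the $81,400 excess over $311,700 is $4,070; credit = $11,300 − $4,070 = $7,230.
Renter's Relief Credit: $393,100 is at or above $388,800, so the credit is $0.
Heating Assistance Credit: income exceeds $22,800 by $370,300 → 93 increments × $200 = $18,600 ≥ base, so the credit is $0.
Total: $7,230 + $0 + $0 = $7,230.

$7,230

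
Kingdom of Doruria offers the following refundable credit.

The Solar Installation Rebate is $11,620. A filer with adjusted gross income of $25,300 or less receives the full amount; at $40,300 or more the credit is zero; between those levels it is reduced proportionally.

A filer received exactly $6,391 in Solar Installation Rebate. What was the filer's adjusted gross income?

$6,391 is 6,391/11,620 of the full $11,620, so 5,229/11,620 of the $15,000 range has been used: income = $25,300 + $15,000 × 5,229/11,620 = $32,050.

$32,050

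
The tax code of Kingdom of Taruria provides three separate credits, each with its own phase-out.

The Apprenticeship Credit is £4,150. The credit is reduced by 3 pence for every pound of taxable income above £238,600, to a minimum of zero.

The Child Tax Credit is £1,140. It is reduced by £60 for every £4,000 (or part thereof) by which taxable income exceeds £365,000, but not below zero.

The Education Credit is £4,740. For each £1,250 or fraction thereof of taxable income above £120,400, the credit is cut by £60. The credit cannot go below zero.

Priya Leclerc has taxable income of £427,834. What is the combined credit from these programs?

£180

Apprenticeship Credit: 3% of the £189,234 excess over £238,600 is £5,677.02 ≥ base, so the credit is £0.
Child Tax Credit: income exceeds £365,000 by £62,834, which is 16 full-or-partial £4,000 increments; reduction = 16 × £60 = £960, leaving £180.
Education Credit: income exceeds £120,400 by £307,434 → 246 increments × £60 = £14,760 ≥ base, so the credit is £0.
Total: £0 + £180 + £0 = £180.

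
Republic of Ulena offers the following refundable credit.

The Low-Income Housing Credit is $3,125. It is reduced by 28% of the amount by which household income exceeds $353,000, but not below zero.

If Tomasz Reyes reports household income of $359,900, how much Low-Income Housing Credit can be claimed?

$1,193

Low-Income Housing Credit: 28% of the $6,900 excess over $353,000 is $1,932; credit = $3,125 − $1,932 = $1,193.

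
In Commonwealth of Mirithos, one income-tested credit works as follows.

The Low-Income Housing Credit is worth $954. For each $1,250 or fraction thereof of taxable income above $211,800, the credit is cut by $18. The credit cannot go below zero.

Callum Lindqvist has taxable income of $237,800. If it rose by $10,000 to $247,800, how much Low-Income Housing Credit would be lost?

$144

At $237,800 — income exceeds $211,800 by $26,000, which is 21 full-or-partial $1,250 increments; reduction = 21 × $18 = $378, leaving $576.
At $247,800 — income exceeds $211,800 by $36,000, which is 29 full-or-partial $1,250 increments; reduction = 29 × $18 = $522, leaving $432.
Lost: $576 − $432 = $144.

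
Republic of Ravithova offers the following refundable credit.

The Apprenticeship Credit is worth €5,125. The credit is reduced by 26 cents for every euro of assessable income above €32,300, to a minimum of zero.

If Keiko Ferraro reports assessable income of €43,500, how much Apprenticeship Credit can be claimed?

€2,213

Apprenticeship Credit: 26% of the €11,200 excess over €32,300 is €2,912; credit = €5,125 − €2,912 = €2,213.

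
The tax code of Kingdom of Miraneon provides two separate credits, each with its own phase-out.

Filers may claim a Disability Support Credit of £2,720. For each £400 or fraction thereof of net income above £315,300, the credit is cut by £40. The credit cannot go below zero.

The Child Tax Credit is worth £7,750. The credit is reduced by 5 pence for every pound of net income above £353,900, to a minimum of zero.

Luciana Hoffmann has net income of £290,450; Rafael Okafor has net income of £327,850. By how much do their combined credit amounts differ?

Luciana (£290,450): Disability Support Credit: £290,450 is at or below the £315,300 threshold, so the full £2,720 applies. Child Tax Credit: £290,450 is at or below the £353,900 threshold, so the full £7,750 applies. total £2,720 + £7,750 = £10,470
Rafael (£327,850): Disability Support Credit: income exceeds £315,300 by £12,550, which is 32 full-or-partial £400 increments; reduction = 32 × £40 = £1,280, leaving £1,440. Child Tax Credit: £327,850 is at or below the £353,900 threshold, so the full £7,750 applies. total £1,440 + £7,750 = £9,190
Difference: |£10,470 − £9,190| = £1,280.

£1,280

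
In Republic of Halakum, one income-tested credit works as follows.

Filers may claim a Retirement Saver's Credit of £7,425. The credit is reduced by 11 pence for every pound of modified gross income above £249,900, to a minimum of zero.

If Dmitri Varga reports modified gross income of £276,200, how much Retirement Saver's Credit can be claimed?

Retirement Saver's Credit: 11% of the £26,300 excess over £249,900 is £2,893; credit = £7,425 − £2,893 = £4,532.

£4,532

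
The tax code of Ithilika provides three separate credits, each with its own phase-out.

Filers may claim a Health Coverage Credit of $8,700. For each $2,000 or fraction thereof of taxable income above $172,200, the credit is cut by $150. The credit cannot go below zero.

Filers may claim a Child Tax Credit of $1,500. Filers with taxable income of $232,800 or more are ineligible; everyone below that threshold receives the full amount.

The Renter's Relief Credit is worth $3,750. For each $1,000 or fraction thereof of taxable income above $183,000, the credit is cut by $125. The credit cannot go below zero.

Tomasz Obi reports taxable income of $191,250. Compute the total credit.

Health Coverage Credit: income exceeds $172,200 by $19,050, which is 10 full-or-partial $2,000 increments; reduction = 10 × $150 = $1,500, leaving $7,200.
Child Tax Credit: $191,250 is below the $232,800 cutoff, so the full $1,500 applies.
Renter's Relief Credit: income exceeds $183,000 by $8,250, which is 9 full-or-partial $1,000 increments; reduction = 9 × $125 = $1,125, leaving $2,625.
Total: $7,200 + $1,500 + $2,625 = $11,325.

$11,325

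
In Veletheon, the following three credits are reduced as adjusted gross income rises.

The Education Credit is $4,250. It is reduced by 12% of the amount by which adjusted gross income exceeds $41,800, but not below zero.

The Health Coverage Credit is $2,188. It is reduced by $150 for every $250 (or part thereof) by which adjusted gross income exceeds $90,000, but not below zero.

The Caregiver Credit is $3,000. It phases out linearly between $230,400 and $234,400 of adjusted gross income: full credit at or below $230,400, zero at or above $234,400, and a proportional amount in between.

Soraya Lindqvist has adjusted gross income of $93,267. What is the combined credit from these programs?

$3,088

Education Credit: 12% of the $51,467 excess over $41,800 is $6,176.04 ≥ base, so the credit is $0.
Health Coverage Credit: income exceeds $90,000 by $3,267, which is 14 full-or-partial $250 increments; reduction = 14 × $150 = $2,100, leaving $88.
Caregiver Credit: $93,267 is at or below the $230,400 threshold, so the full $3,000 applies.
Total: $0 + $88 + $3,000 = $3,088.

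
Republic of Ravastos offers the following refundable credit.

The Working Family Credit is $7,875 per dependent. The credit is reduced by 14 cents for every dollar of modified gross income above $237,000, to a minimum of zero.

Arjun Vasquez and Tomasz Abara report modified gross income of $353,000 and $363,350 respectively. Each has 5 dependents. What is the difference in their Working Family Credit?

$1,449

Arjun ($353,000): Working Family Credit: base = 5 × $7,875 = $39,375. 14% of the $116,000 excess over $237,000 is $16,240; credit = $39,375 − $16,240 = $23,135.
Tomasz ($363,350): Working Family Credit: base = 5 × $7,875 = $39,375. 14% of the $126,350 excess over $237,000 is $17,689; credit = $39,375 − $17,689 = $21,686.
Difference: |$23,135 − $21,686| = $1,449.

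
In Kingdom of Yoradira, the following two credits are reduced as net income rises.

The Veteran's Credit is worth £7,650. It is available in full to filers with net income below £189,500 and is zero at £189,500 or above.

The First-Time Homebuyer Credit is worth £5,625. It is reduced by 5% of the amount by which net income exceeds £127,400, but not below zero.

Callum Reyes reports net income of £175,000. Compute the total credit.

Veteran's Credit: £175,000 is below the £189,500 cutoff, so the full £7,650 applies.
First-Time Homebuyer Credit: 5% of the £47,600 excess over £127,400 is £2,380; credit = £5,625 − £2,380 = £3,245.
Total: £7,650 + £3,245 = £10,895.

£10,895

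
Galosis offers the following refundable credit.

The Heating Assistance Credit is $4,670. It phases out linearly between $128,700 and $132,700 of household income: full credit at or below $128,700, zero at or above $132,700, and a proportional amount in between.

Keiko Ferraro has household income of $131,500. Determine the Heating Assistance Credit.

$1,401

Heating Assistance Credit: $131,500 is $2,800 into a $4,000 phase-out range, leaving 1,200/4,000 of the credit: $4,670 × 1,200/4,000 = $1,401.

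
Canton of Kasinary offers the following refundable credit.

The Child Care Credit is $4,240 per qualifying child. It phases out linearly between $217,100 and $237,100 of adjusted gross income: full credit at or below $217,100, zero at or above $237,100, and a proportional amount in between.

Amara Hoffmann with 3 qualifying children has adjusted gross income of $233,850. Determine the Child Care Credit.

$2,067

Child Care Credit: base = 3 × $4,240 = $12,720. $233,850 is $16,750 into a $20,000 phase-out range, leaving 3,250/20,000 of the credit: $12,720 × 3,250/20,000 = $2,067.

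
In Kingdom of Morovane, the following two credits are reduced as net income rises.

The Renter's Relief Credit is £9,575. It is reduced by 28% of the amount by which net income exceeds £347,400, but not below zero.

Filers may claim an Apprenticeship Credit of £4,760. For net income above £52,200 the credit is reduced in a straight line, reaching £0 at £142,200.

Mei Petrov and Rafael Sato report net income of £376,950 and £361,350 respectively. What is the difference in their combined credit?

£4,368

Mei (£376,950): Renter's Relief Credit: 28% of the £29,550 excess over £347,400 is £8,274; credit = £9,575 − £8,274 = £1,301. Apprenticeship Credit: £376,950 is at or above £142,200, so the credit is £0. total £1,301 + £0 = £1,301
Rafael (£361,350): Renter's Relief Credit: 28% of the £13,950 excess over £347,400 is £3,906; credit = £9,575 − £3,906 = £5,669. Apprenticeship Credit: £361,350 is at or above £142,200, so the credit is £0. total £5,669 + £0 = £5,669
Difference: |£1,301 − £5,669| = £4,368.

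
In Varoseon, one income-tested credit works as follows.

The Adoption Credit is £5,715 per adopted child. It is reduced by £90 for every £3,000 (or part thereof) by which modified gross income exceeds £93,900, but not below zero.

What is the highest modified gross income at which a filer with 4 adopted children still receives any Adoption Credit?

Full credit = 4 × £5,715 = £22,860.
After 253 increments the reduction is 253 × £90 = £22,770, leaving £90; one more increment wipes it out. Increment 253 ends at excess 253 × £3,000 = £759,000, so the highest qualifying income is £93,900 + £759,000 = £852,900.

£852,900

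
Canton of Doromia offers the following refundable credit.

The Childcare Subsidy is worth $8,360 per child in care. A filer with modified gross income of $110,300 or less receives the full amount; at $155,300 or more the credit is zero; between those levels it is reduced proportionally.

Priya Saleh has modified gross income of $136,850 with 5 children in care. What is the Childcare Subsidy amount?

Childcare Subsidy: base = 5 × $8,360 = $41,800. $136,850 is $26,550 into a $45,000 phase-out range, leaving 18,450/45,000 of the credit: $41,800 × 18,450/45,000 = $17,138.

$17,138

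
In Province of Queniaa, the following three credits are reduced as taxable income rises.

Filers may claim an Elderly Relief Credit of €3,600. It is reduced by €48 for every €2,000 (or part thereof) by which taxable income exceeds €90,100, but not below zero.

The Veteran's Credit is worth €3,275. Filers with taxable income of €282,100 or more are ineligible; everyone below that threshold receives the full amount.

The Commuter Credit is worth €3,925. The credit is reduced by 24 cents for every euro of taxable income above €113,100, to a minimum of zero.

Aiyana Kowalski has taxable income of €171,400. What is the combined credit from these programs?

Elderly Relief Credit: income exceeds €90,100 by €81,300, which is 41 full-or-partial €2,000 increments; reduction = 41 × €48 = €1,968, leaving €1,632.
Veteran's Credit: €171,400 is below the €282,100 cutoff, so the full €3,275 applies.
Commuter Credit: 24% of the €58,300 excess over €113,100 is €13,992 ≥ base, so the credit is €0.
Total: €1,632 + €3,275 + €0 = €4,907.

€4,907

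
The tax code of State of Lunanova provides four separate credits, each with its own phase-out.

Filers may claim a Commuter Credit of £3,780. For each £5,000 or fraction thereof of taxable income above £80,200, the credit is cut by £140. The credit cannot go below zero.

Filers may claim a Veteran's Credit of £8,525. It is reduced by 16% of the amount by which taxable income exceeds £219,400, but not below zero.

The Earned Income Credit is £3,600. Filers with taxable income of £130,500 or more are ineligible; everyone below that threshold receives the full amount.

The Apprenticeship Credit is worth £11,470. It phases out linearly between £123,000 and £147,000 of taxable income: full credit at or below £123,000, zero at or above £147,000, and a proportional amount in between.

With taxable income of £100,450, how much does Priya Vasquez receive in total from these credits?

£26,675

Commuter Credit: income exceeds £80,200 by £20,250, which is 5 full-or-partial £5,000 increments; reduction = 5 × £140 = £700, leaving £3,080.
Veteran's Credit: £100,450 is at or below the £219,400 threshold, so the full £8,525 applies.
Earned Income Credit: £100,450 is below the £130,500 cutoff, so the full £3,600 applies.
Apprenticeship Credit: £100,450 is at or below the £123,000 threshold, so the full £11,470 applies.
Total: £3,080 + £8,525 + £3,600 + £11,470 = £26,675.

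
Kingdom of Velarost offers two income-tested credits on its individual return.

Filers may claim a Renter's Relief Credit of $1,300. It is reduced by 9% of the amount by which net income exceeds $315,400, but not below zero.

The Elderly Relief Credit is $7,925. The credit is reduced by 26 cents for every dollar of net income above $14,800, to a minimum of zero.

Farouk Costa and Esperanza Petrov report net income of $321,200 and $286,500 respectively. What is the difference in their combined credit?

$522

Farouk ($321,200): Renter's Relief Credit: 9% of the $5,800 excess over $315,400 is $522; credit = $1,300 − $522 = $778. Elderly Relief Credit: 26% of the $306,400 excess over $14,800 is $79,664 ≥ base, so the credit is $0. total $778 + $0 = $778
Esperanza ($286,500): Renter's Relief Credit: $286,500 is at or below the $315,400 threshold, so the full $1,300 applies. Elderly Relief Credit: 26% of the $271,700 excess over $14,800 is $70,642 ≥ base, so the credit is $0. total $1,300 + $0 = $1,300
Difference: |$778 − $1,300| = $522.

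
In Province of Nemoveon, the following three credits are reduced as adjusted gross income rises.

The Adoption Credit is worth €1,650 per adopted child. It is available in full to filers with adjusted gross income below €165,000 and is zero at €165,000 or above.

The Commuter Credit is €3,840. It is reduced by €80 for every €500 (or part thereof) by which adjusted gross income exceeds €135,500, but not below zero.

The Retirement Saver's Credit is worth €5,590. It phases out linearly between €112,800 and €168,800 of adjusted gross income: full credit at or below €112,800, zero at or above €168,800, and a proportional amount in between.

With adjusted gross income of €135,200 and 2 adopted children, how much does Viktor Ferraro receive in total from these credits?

€10,494

Adoption Credit: base = 2 × €1,650 = €3,300. €135,200 is below the €165,000 cutoff, so the full €3,300 applies.
Commuter Credit: €135,200 is at or below the €135,500 threshold, so the full €3,840 applies.
Retirement Saver's Credit: €135,200 is €22,400 into a €56,000 phase-out range, leaving 33,600/56,000 of the credit: €5,590 × 33,600/56,000 = €3,354.
Total: €3,300 + €3,840 + €3,354 = €10,494.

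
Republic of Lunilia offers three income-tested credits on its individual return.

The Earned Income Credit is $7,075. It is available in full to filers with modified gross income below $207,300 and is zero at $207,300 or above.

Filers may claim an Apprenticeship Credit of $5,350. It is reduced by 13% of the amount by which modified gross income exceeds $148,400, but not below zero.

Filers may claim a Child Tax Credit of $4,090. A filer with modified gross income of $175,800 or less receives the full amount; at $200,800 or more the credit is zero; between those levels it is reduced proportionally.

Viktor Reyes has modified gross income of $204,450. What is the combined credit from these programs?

Earned Income Credit: $204,450 is below the $207,300 cutoff, so the full $7,075 applies.
Apprenticeship Credit: 13% of the $56,050 excess over $148,400 is $7,286.50 ≥ base, so the credit is $0.
Child Tax Credit: $204,450 is at or above $200,800, so the credit is $0.
Total: $7,075 + $0 + $0 = $7,075.

$7,075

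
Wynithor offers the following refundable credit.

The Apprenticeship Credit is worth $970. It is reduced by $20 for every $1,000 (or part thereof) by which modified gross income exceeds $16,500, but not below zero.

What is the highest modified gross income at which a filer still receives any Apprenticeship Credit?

$64,500

After 48 increments the reduction is 48 × $20 = $960, leaving $10; one more increment wipes it out. Increment 48 ends at excess 48 × $1,000 = $48,000, so the highest qualifying income is $16,500 + $48,000 = $64,500.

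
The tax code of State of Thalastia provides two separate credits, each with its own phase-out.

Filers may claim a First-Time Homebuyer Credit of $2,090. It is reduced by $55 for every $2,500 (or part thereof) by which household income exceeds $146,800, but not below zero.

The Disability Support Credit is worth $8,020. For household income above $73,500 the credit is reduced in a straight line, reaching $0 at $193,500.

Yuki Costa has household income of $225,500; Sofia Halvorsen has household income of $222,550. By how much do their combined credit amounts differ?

$55

Yuki ($225,500): First-Time Homebuyer Credit: income exceeds $146,800 by $78,700, which is 32 full-or-partial $2,500 increments; reduction = 32 × $55 = $1,760, leaving $330. Disability Support Credit: $225,500 is at or above $193,500, so the credit is $0. total $330 + $0 = $330
Sofia ($222,550): First-Time Homebuyer Credit: income exceeds $146,800 by $75,750, which is 31 full-or-partial $2,500 increments; reduction = 31 × $55 = $1,705, leaving $385. Disability Support Credit: $222,550 is at or above $193,500, so the credit is $0. total $385 + $0 = $385
Difference: |$330 − $385| = $55.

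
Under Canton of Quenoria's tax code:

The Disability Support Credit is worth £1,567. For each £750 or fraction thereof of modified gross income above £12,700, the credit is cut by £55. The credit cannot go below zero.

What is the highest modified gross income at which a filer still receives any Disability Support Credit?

After 28 increments the reduction is 28 × £55 = £1,540, leaving £27; one more increment wipes it out. Increment 28 ends at excess 28 × £750 = £21,000, so the highest qualifying income is £12,700 + £21,000 = £33,700.

£33,700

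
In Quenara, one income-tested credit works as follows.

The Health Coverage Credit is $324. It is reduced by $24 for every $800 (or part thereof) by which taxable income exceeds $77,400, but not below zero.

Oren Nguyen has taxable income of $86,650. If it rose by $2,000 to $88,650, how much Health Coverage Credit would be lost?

$36

At $86,650 — income exceeds $77,400 by $9,250, which is 12 full-or-partial $800 increments; reduction = 12 × $24 = $288, leaving $36.
At $88,650 — income exceeds $77,400 by $11,250 → 15 increments × $24 = $360 ≥ base, so the credit is $0.
Lost: $36 − $0 = $36.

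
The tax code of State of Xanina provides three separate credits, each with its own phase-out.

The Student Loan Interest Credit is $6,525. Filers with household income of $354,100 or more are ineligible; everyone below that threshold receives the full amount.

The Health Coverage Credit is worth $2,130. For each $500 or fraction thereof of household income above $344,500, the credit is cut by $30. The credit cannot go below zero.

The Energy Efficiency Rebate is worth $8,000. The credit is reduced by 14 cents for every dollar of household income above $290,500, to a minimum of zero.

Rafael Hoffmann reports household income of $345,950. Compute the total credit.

Student Loan Interest Credit: $345,950 is below the $354,100 cutoff, so the full $6,525 applies.
Health Coverage Credit: income exceeds $344,500 by $1,450, which is 3 full-or-partial $500 increments; reduction = 3 × $30 = $90, leaving $2,040.
Energy Efficiency Rebate: 14% of the $55,450 excess over $290,500 is $7,763; credit = $8,000 − $7,763 = $237.
Total: $6,525 + $2,040 + $237 = $8,802.

$8,802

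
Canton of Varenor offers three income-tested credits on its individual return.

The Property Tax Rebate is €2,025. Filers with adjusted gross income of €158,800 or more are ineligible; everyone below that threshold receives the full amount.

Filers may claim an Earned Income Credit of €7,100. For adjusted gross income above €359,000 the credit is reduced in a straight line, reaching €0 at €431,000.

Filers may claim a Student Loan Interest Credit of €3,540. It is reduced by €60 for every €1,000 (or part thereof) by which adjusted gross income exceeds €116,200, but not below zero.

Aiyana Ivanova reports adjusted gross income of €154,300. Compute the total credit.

€10,325

Property Tax Rebate: €154,300 is below the €158,800 cutoff, so the full €2,025 applies.
Earned Income Credit: €154,300 is at or below the €359,000 threshold, so the full €7,100 applies.
Student Loan Interest Credit: income exceeds €116,200 by €38,100, which is 39 full-or-partial €1,000 increments; reduction = 39 × €60 = €2,340, leaving €1,200.
Total: €2,025 + €7,100 + €1,200 = €10,325.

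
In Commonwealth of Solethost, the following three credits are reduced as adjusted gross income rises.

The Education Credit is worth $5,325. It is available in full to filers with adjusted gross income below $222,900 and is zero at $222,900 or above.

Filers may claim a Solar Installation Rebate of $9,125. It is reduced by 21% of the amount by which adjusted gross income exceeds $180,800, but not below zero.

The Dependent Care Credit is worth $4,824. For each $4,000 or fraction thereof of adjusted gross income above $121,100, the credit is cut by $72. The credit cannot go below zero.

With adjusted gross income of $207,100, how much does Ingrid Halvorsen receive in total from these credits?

$12,167

Education Credit: $207,100 is below the $222,900 cutoff, so the full $5,325 applies.
Solar Installation Rebate: 21% of the $26,300 excess over $180,800 is $5,523; credit = $9,125 − $5,523 = $3,602.
Dependent Care Credit: income exceeds $121,100 by $86,000, which is 22 full-or-partial $4,000 increments; reduction = 22 × $72 = $1,584, leaving $3,240.
Total: $5,325 + $3,602 + $3,240 = $12,167.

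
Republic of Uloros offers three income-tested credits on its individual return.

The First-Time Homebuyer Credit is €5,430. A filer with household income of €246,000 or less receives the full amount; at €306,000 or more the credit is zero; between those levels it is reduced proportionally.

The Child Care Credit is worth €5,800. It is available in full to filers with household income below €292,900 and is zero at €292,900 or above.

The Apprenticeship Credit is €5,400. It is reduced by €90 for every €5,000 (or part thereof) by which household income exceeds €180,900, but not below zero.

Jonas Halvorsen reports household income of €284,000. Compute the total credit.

€11,301

First-Time Homebuyer Credit: €284,000 is €38,000 into a €60,000 phase-out range, leaving 22,000/60,000 of the credit: €5,430 × 22,000/60,000 = €1,991.
Child Care Credit: €284,000 is below the €292,900 cutoff, so the full €5,800 applies.
Apprenticeship Credit: income exceeds €180,900 by €103,100, which is 21 full-or-partial €5,000 increments; reduction = 21 × €90 = €1,890, leaving €3,510.
Total: €1,991 + €5,800 + €3,510 = €11,301.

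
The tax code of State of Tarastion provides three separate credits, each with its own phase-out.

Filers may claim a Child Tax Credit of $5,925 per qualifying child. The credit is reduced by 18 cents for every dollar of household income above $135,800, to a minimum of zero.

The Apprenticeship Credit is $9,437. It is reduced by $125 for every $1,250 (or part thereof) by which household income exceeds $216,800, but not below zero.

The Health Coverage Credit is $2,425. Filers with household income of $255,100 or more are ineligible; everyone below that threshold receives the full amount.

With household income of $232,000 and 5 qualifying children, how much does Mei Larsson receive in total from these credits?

Child Tax Credit: base = 5 × $5,925 = $29,625. 18% of the $96,200 excess over $135,800 is $17,316; credit = $29,625 − $17,316 = $12,309.
Apprenticeship Credit: income exceeds $216,800 by $15,200, which is 13 full-or-partial $1,250 increments; reduction = 13 × $125 = $1,625, leaving $7,812.
Health Coverage Credit: $232,000 is below the $255,100 cutoff, so the full $2,425 applies.
Total: $12,309 + $7,812 + $2,425 = $22,546.

$22,546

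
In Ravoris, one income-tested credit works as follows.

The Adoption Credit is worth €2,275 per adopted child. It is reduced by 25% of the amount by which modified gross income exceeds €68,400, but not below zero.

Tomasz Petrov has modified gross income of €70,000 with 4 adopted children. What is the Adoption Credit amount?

Adoption Credit: base = 4 × €2,275 = €9,100. 25% of the €1,600 excess over €68,400 is €400; credit = €9,100 − €400 = €8,700.

€8,700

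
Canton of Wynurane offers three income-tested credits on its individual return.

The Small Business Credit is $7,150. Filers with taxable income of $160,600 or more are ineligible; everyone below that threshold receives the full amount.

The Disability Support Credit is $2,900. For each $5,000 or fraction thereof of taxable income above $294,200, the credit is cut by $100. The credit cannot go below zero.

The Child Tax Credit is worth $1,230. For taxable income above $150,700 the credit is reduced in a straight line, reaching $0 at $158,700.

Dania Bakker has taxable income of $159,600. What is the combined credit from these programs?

Small Business Credit: $159,600 is below the $160,600 cutoff, so the full $7,150 applies.
Disability Support Credit: $159,600 is at or below the $294,200 threshold, so the full $2,900 applies.
Child Tax Credit: $159,600 is at or above $158,700, so the credit is $0.
Total: $7,150 + $2,900 + $0 = $10,050.

$10,050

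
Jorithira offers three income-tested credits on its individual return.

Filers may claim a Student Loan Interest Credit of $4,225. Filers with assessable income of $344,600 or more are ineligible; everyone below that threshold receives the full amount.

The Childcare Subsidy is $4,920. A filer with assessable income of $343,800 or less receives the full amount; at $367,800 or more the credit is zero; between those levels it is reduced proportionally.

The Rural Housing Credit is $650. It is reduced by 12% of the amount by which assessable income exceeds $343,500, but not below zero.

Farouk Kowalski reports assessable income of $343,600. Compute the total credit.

$9,783

Student Loan Interest Credit: $343,600 is below the $344,600 cutoff, so the full $4,225 applies.
Childcare Subsidy: $343,600 is at or below the $343,800 threshold, so the full $4,920 applies.
Rural Housing Credit: 12% of the $100 excess over $343,500 is $12; credit = $650 − $12 = $638.
Total: $4,225 + $4,920 + $638 = $9,783.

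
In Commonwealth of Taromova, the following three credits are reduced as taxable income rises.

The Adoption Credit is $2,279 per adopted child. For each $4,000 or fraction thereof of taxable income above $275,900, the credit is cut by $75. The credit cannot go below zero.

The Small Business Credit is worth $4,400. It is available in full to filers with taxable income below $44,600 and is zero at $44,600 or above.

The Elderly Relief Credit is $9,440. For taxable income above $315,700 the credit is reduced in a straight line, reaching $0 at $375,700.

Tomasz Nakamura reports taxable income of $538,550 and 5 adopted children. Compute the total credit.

$6,445

Adoption Credit: base = 5 × $2,279 = $11,395. income exceeds $275,900 by $262,650, which is 66 full-or-partial $4,000 increments; reduction = 66 × $75 = $4,950, leaving $6,445.
Small Business Credit: $538,550 meets or exceeds the $44,600 cutoff, so the credit is $0.
Elderly Relief Credit: $538,550 is at or above $375,700, so the credit is $0.
Total: $6,445 + $0 + $0 = $6,445.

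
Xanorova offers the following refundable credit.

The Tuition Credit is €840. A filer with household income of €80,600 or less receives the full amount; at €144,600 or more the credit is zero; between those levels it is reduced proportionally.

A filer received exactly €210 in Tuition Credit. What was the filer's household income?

€128,600

€210 is 210/840 of the full €840, so 630/840 of the €64,000 range has been used: income = €80,600 + €64,000 × 630/840 = €128,600.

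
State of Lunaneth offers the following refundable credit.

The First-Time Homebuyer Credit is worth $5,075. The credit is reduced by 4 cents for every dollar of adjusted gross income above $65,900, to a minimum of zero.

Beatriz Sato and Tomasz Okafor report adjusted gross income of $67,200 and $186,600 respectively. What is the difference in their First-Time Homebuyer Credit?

Beatriz ($67,200): First-Time Homebuyer Credit: 4% of the $1,300 excess over $65,900 is $52; credit = $5,075 − $52 = $5,023.
Tomasz ($186,600): First-Time Homebuyer Credit: 4% of the $120,700 excess over $65,900 is $4,828; credit = $5,075 − $4,828 = $247.
Difference: |$5,023 − $247| = $4,776.

$4,776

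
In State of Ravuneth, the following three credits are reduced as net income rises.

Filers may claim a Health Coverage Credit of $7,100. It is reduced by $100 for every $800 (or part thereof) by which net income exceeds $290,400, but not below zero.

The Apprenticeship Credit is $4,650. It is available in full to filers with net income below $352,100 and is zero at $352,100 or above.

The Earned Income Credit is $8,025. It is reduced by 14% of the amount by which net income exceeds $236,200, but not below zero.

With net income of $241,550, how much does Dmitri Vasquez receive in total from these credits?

$19,026

Health Coverage Credit: $241,550 is at or below the $290,400 threshold, so the full $7,100 applies.
Apprenticeship Credit: $241,550 is below the $352,100 cutoff, so the full $4,650 applies.
Earned Income Credit: 14% of the $5,350 excess over $236,200 is $749; credit = $8,025 − $749 = $7,276.
Total: $7,100 + $4,650 + $7,276 = $19,026.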